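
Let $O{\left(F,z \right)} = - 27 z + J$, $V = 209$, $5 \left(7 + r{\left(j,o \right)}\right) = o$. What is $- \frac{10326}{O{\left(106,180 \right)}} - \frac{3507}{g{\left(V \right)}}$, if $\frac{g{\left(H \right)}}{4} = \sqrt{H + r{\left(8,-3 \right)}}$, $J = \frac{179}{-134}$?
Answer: $\frac{1383684}{651419} - \frac{3507 \sqrt{5035}}{4028} \approx -59.656$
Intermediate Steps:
$J = - \frac{179}{134}$ ($J = 179 \left(- \frac{1}{134}\right) = - \frac{179}{134} \approx -1.3358$)
$r{\left(j,o \right)} = -7 + \frac{o}{5}$
$O{\left(F,z \right)} = - \frac{179}{134} - 27 z$ ($O{\left(F,z \right)} = - 27 z - \frac{179}{134} = - \frac{179}{134} - 27 z$)
$g{\left(H \right)} = 4 \sqrt{- \frac{38}{5} + H}$ ($g{\left(H \right)} = 4 \sqrt{H + \left(-7 + \frac{1}{5} \left(-3\right)\right)} = 4 \sqrt{H - \frac{38}{5}} = 4 \sqrt{- \frac{38}{5} + H}$)
$- \frac{10326}{O{\left(106,180 \right)}} - \frac{3507}{g{\left(V \right)}} = - \frac{10326}{- \frac{179}{134} - 4860} - \frac{3507}{\frac{4}{5} \sqrt{-190 + 25 \cdot 209}} = - \frac{10326}{- \frac{179}{134} - 4860} - \frac{3507}{\frac{4}{5} \sqrt{-190 + 5225}} = - \frac{10326}{- \frac{651419}{134}} - \frac{3507}{\frac{4}{5} \sqrt{5035}} = \left(-10326\right) \left(- \frac{134}{651419}\right) - 3507 \frac{\sqrt{5035}}{4028} = \frac{1383684}{651419} - \frac{3507 \sqrt{5035}}{4028}$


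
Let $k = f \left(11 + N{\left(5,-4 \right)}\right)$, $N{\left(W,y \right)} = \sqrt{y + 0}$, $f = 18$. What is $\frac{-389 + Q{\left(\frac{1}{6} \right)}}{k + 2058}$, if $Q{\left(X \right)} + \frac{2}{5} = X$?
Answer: $- \frac{548819}{3181770} + \frac{11677 i}{4242360} \approx -0.17249 + 0.0027525 i$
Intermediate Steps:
$Q{\left(X \right)} = - \frac{2}{5} + X$
$N{\left(W,y \right)} = \sqrt{y}$
$k = 198 + 36 i$ ($k = 18 \left(11 + \sqrt{-4}\right) = 18 \left(11 + 2 i\right) = 198 + 36 i \approx 198.0 + 36.0 i$)
$\frac{-389 + Q{\left(\frac{1}{6} \right)}}{k + 2058} = \frac{-389 - \left(\frac{2}{5} - \frac{1}{6}\right)}{\left(198 + 36 i\right) + 2058} = \frac{-389 + \left(- \frac{2}{5} + \frac{1}{6}\right)}{2256 + 36 i} = \left(-389 - \frac{7}{30}\right) \frac{2256 - 36 i}{5090832} = - \frac{11677 \frac{2256 - 36 i}{5090832}}{30} = - \frac{11677 \left(2256 - 36 i\right)}{152724960}$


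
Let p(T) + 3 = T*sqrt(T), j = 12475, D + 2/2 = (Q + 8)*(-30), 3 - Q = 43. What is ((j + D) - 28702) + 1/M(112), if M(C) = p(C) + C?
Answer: -21269041705/1393047 + 448*sqrt(7)/1393047 ≈ -15268.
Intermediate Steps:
Q = -40 (Q = 3 - 1*43 = 3 - 43 = -40)
D = 959 (D = -1 + (-40 + 8)*(-30) = -1 - 32*(-30) = -1 + 960 = 959)
p(T) = -3 + T**(3/2) (p(T) = -3 + T*sqrt(T) = -3 + T**(3/2))
M(C) = -3 + C + C**(3/2) (M(C) = (-3 + C**(3/2)) + C = -3 + C + C**(3/2))
((j + D) - 28702) + 1/M(112) = ((12475 + 959) - 28702) + 1/(-3 + 112 + 112**(3/2)) = (13434 - 28702) + 1/(-3 + 112 + 448*sqrt(7)) = -15268 + 1/(109 + 448*sqrt(7))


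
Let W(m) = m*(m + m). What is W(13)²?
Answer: 114244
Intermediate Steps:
W(m) = 2*m² (W(m) = m*(2*m) = 2*m²)
W(13)² = (2*13²)² = (2*169)² = 338² = 114244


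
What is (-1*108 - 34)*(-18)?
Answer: 2556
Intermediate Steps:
(-1*108 - 34)*(-18) = (-108 - 34)*(-18) = -142*(-18) = 2556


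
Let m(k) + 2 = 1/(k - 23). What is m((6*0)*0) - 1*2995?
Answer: -68932/23 ≈ -2997.0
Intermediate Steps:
m(k) = -2 + 1/(-23 + k) (m(k) = -2 + 1/(k - 23) = -2 + 1/(-23 + k))
m((6*0)*0) - 1*2995 = (47 - 2*6*0*0)/(-23 + (6*0)*0) - 1*2995 = (47 - 0*0)/(-23 + 0*0) - 2995 = (47 - 2*0)/(-23 + 0) - 2995 = (47 + 0)/(-23) - 2995 = -1/23*47 - 2995 = -47/23 - 2995 = -68932/23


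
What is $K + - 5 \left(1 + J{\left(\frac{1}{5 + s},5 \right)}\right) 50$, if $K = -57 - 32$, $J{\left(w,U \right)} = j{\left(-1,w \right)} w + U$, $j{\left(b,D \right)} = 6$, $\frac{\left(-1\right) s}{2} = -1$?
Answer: $- \frac{12623}{7} \approx -1803.3$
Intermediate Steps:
$s = 2$ ($s = \left(-2\right) \left(-1\right) = 2$)
$J{\left(w,U \right)} = U + 6 w$ ($J{\left(w,U \right)} = 6 w + U = U + 6 w$)
$K = -89$
$K + - 5 \left(1 + J{\left(\frac{1}{5 + s},5 \right)}\right) 50 = -89 + - 5 \left(1 + \left(5 + \frac{6}{5 + 2}\right)\right) 50 = -89 + - 5 \left(1 + \left(5 + \frac{6}{7}\right)\right) 50 = -89 + - 5 \left(1 + \frac{41}{7}\right) 50 = -89 + \left(-5\right) \frac{48}{7} \cdot 50 = -89 - \frac{12000}{7} = - \frac{12623}{7}$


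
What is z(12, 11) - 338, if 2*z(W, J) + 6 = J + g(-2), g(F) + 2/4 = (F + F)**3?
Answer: -1471/4 ≈ -367.75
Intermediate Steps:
g(F) = -1/2 + 8*F**3 (g(F) = -1/2 + (F + F)**3 = -1/2 + (2*F)**3 = -1/2 + 8*F**3)
z(W, J) = -141/4 + J/2 (z(W, J) = -3 + (J + (-1/2 + 8*(-2)**3))/2 = -3 + (J + (-1/2 + 8*(-8)))/2 = -3 + (J + (-1/2 - 64))/2 = -3 + (J - 129/2)/2 = -3 + (-129/2 + J)/2 = -3 + (-129/4 + J/2) = -141/4 + J/2)
z(12, 11) - 338 = (-141/4 + (1/2)*11) - 338 = (-141/4 + 11/2) - 338 = -119/4 - 338 = -1471/4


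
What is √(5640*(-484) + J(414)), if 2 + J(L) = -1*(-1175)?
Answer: I*√2728587 ≈ 1651.8*I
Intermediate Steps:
J(L) = 1173 (J(L) = -2 - 1*(-1175) = -2 + 1175 = 1173)
√(5640*(-484) + J(414)) = √(5640*(-484) + 1173) = √(-2729760 + 1173) = √(-2728587) = I*√2728587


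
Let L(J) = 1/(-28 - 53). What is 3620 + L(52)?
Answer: 293219/81 ≈ 3620.0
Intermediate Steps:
L(J) = -1/81 (L(J) = 1/(-81) = -1/81)
3620 + L(52) = 3620 - 1/81 = 293219/81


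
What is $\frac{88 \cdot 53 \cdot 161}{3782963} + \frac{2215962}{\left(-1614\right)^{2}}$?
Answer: $\frac{574389120655}{547477971286} \approx 1.0492$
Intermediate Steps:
$\frac{88 \cdot 53 \cdot 161}{3782963} + \frac{2215962}{\left(-1614\right)^{2}} = 4664 \cdot 161 \cdot \frac{1}{3782963} + \frac{2215962}{2604996} = 750904 \cdot \frac{1}{3782963} + 2215962 \cdot \frac{1}{2604996} = \frac{750904}{3782963} + \frac{123109}{144722} = \frac{574389120655}{547477971286}$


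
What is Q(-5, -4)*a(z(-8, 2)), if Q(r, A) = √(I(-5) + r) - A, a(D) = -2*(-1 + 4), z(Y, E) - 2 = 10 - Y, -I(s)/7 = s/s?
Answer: -24 - 12*I*√3 ≈ -24.0 - 20.785*I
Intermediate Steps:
I(s) = -7 (I(s) = -7*s/s = -7*1 = -7)
z(Y, E) = 12 - Y (z(Y, E) = 2 + (10 - Y) = 12 - Y)
a(D) = -6 (a(D) = -2*3 = -6)
Q(r, A) = √(-7 + r) - A
Q(-5, -4)*a(z(-8, 2)) = (√(-7 - 5) - 1*(-4))*(-6) = (√(-12) + 4)*(-6) = (2*I*√3 + 4)*(-6) = (4 + 2*I*√3)*(-6) = -24 - 12*I*√3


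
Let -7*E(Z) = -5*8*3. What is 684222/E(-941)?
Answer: 798259/20 ≈ 39913.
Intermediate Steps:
E(Z) = 120/7 (E(Z) = -(-5*8)*3/7 = -(-40)*3/7 = -⅐*(-120) = 120/7)
684222/E(-941) = 684222/(120/7) = 684222*(7/120) = 798259/20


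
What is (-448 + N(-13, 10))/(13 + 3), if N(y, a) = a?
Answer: -219/8 ≈ -27.375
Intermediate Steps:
(-448 + N(-13, 10))/(13 + 3) = (-448 + 10)/(13 + 3) = -438/16 = -438*1/16 = -219/8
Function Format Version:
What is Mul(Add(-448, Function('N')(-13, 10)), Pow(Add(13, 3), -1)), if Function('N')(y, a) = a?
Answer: Rational(-219, 8) ≈ -27.375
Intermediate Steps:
Mul(Add(-448, Function('N')(-13, 10)), Pow(Add(13, 3), -1)) = Mul(Add(-448, 10), Pow(Add(13, 3), -1)) = Mul(-438, Pow(16, -1)) = Mul(-438, Rational(1, 16)) = Rational(-219, 8)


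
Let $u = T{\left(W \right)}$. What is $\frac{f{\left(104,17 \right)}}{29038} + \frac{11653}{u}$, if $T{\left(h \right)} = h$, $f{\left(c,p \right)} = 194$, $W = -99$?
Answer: $- \frac{169180304}{1437381} \approx -117.7$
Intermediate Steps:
$u = -99$
$\frac{f{\left(104,17 \right)}}{29038} + \frac{11653}{u} = \frac{194}{29038} + \frac{11653}{-99} = 194 \cdot \frac{1}{29038} + 11653 \left(- \frac{1}{99}\right) = \frac{97}{14519} - \frac{11653}{99} = - \frac{169180304}{1437381}$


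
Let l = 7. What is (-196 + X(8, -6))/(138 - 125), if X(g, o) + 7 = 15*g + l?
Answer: -76/13 ≈ -5.8462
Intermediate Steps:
X(g, o) = 15*g (X(g, o) = -7 + (15*g + 7) = -7 + (7 + 15*g) = 15*g)
(-196 + X(8, -6))/(138 - 125) = (-196 + 15*8)/(138 - 125) = (-196 + 120)/13 = -76*1/13 = -76/13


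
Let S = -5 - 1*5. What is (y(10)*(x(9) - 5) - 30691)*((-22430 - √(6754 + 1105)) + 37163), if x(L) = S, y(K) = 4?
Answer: -453054483 + 30751*√7859 ≈ -4.5033e+8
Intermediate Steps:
S = -10 (S = -5 - 5 = -10)
x(L) = -10
(y(10)*(x(9) - 5) - 30691)*((-22430 - √(6754 + 1105)) + 37163) = (4*(-10 - 5) - 30691)*((-22430 - √(6754 + 1105)) + 37163) = (4*(-15) - 30691)*((-22430 - √7859) + 37163) = (-60 - 30691)*(14733 - √7859) = -30751*(14733 - √7859) = -453054483 + 30751*√7859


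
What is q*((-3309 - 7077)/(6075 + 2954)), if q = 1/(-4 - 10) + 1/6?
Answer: -6924/63203 ≈ -0.10955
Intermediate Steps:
q = 2/21 (q = 1/(-14) + (⅙)*1 = -1/14 + ⅙ = 2/21 ≈ 0.095238)
q*((-3309 - 7077)/(6075 + 2954)) = 2*((-3309 - 7077)/(6075 + 2954))/21 = 2*(-10386/9029)/21 = 2*(-10386*1/9029)/21 = (2/21)*(-10386/9029) = -6924/63203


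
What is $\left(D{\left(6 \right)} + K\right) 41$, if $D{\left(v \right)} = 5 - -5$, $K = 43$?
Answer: $2173$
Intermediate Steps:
$D{\left(v \right)} = 10$ ($D{\left(v \right)} = 5 + 5 = 10$)
$\left(D{\left(6 \right)} + K\right) 41 = \left(10 + 43\right) 41 = 53 \cdot 41 = 2173$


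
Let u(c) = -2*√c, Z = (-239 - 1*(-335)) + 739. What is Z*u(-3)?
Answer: -1670*I*√3 ≈ -2892.5*I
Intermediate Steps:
Z = 835 (Z = (-239 + 335) + 739 = 96 + 739 = 835)
Z*u(-3) = 835*(-2*I*√3) = -1670*I*√3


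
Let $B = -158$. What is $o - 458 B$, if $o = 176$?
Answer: $72540$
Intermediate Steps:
$o - 458 B = 176 - -72364 = 176 + 72364 = 72540$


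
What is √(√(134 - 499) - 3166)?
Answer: √(-3166 + I*√365) ≈ 0.1698 + 56.267*I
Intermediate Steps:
√(√(134 - 499) - 3166) = √(√(-365) - 3166) = √(I*√365 - 3166) = √(-3166 + I*√365)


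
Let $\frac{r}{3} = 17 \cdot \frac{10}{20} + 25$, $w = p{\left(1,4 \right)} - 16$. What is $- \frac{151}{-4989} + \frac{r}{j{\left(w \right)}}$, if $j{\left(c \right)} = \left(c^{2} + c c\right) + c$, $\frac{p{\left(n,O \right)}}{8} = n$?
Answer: $\frac{346343}{399120} \approx 0.86777$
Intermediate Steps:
$p{\left(n,O \right)} = 8 n$
$w = -8$ ($w = 8 \cdot 1 - 16 = 8 - 16 = -8$)
$j{\left(c \right)} = c + 2 c^{2}$ ($j{\left(c \right)} = \left(c^{2} + c^{2}\right) + c = 2 c^{2} + c = c + 2 c^{2}$)
$r = \frac{201}{2}$ ($r = 3 \left(17 \cdot \frac{10}{20} + 25\right) = 3 \left(17 \cdot 10 \cdot \frac{1}{20} + 25\right) = 3 \left(17 \cdot \frac{1}{2} + 25\right) = 3 \left(\frac{17}{2} + 25\right) = 3 \cdot \frac{67}{2} = \frac{201}{2} \approx 100.5$)
$- \frac{151}{-4989} + \frac{r}{j{\left(w \right)}} = - \frac{151}{-4989} + \frac{201}{2 \left(- 8 \left(1 + 2 \left(-8\right)\right)\right)} = \left(-151\right) \left(- \frac{1}{4989}\right) + \frac{201}{2 \left(- 8 \left(1 - 16\right)\right)} = \frac{151}{4989} + \frac{201}{2 \left(\left(-8\right) \left(-15\right)\right)} = \frac{151}{4989} + \frac{201}{2 \cdot 120} = \frac{151}{4989} + \frac{201}{2} \cdot \frac{1}{120} = \frac{151}{4989} + \frac{67}{80} = \frac{346343}{399120}$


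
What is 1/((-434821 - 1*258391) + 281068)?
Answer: -1/412144 ≈ -2.4263e-6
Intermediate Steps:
1/((-434821 - 1*258391) + 281068) = 1/((-434821 - 258391) + 281068) = 1/(-693212 + 281068) = 1/(-412144) = -1/412144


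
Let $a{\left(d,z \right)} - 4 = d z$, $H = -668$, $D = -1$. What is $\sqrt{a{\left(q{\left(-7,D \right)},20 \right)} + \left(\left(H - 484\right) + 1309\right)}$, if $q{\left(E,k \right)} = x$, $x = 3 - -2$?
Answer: $3 \sqrt{29} \approx 16.155$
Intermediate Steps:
$x = 5$ ($x = 3 + 2 = 5$)
$q{\left(E,k \right)} = 5$
$a{\left(d,z \right)} = 4 + d z$
$\sqrt{a{\left(q{\left(-7,D \right)},20 \right)} + \left(\left(H - 484\right) + 1309\right)} = \sqrt{\left(4 + 5 \cdot 20\right) + \left(\left(-668 - 484\right) + 1309\right)} = \sqrt{\left(4 + 100\right) + \left(-1152 + 1309\right)} = \sqrt{104 + 157} = \sqrt{261} = 3 \sqrt{29}$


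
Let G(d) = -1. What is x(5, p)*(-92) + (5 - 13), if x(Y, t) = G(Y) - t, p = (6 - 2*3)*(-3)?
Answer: 84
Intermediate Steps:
p = 0 (p = (6 - 6)*(-3) = 0*(-3) = 0)
x(Y, t) = -1 - t
x(5, p)*(-92) + (5 - 13) = (-1 - 1*0)*(-92) + (5 - 13) = (-1 + 0)*(-92) - 8 = -1*(-92) - 8 = 92 - 8 = 84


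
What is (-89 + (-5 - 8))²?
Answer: 10404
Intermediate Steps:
(-89 + (-5 - 8))² = (-89 - 13)² = (-102)² = 10404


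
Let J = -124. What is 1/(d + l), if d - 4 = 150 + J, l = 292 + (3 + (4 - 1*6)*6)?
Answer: 1/313 ≈ 0.0031949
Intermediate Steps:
l = 283 (l = 292 + (3 + (4 - 6)*6) = 292 + (3 - 2*6) = 292 + (3 - 12) = 292 - 9 = 283)
d = 30 (d = 4 + (150 - 124) = 4 + 26 = 30)
1/(d + l) = 1/(30 + 283) = 1/313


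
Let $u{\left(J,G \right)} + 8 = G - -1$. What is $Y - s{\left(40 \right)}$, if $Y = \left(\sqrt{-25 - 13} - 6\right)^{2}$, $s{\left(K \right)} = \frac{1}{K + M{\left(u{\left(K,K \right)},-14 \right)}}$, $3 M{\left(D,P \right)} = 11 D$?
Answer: $- \frac{323}{161} - 12 i \sqrt{38} \approx -2.0062 - 73.973 i$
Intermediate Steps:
$u{\left(J,G \right)} = -7 + G$ ($u{\left(J,G \right)} = -8 + \left(G - -1\right) = -8 + \left(G + 1\right) = -8 + \left(1 + G\right) = -7 + G$)
$M{\left(D,P \right)} = \frac{11 D}{3}$
$s{\left(K \right)} = \frac{1}{- \frac{77}{3} + \frac{14 K}{3}}$ ($s{\left(K \right)} = \frac{1}{K + \frac{11 \left(-7 + K\right)}{3}} = \frac{1}{K + \left(- \frac{77}{3} + \frac{11 K}{3}\right)} = \frac{1}{- \frac{77}{3} + \frac{14 K}{3}}$)
$Y = \left(-6 + i \sqrt{38}\right)^{2}$ ($Y = \left(\sqrt{-38} - 6\right)^{2} = \left(i \sqrt{38} - 6\right)^{2} = \left(-6 + i \sqrt{38}\right)^{2} \approx -2.0 - 73.973 i$)
$Y - s{\left(40 \right)} = \left(6 - i \sqrt{38}\right)^{2} - \frac{3}{7 \left(-11 + 2 \cdot 40\right)} = \left(6 - i \sqrt{38}\right)^{2} - \frac{3}{7 \left(-11 + 80\right)} = \left(6 - i \sqrt{38}\right)^{2} - \frac{3}{7 \cdot 69} = \left(6 - i \sqrt{38}\right)^{2} - \frac{3}{7} \cdot \frac{1}{69} = \left(6 - i \sqrt{38}\right)^{2} - \frac{1}{161} = - \frac{1}{161} + \left(6 - i \sqrt{38}\right)^{2}$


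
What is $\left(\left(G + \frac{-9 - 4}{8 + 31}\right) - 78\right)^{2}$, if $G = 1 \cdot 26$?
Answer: $\frac{24649}{9} \approx 2738.8$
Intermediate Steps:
$G = 26$
$\left(\left(G + \frac{-9 - 4}{8 + 31}\right) - 78\right)^{2} = \left(\left(26 + \frac{-9 - 4}{8 + 31}\right) - 78\right)^{2} = \left(\left(26 - \frac{13}{39}\right) - 78\right)^{2} = \left(\left(26 - \frac{1}{3}\right) - 78\right)^{2} = \left(\frac{77}{3} - 78\right)^{2} = \left(- \frac{157}{3}\right)^{2} = \frac{24649}{9}$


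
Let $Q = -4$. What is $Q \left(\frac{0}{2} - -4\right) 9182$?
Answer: $-146912$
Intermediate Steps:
$Q \left(\frac{0}{2} - -4\right) 9182 = - 4 \left(\frac{0}{2} - -4\right) 9182 = - 4 \left(0 \cdot \frac{1}{2} + 4\right) 9182 = - 4 \left(0 + 4\right) 9182 = \left(-4\right) 4 \cdot 9182 = \left(-16\right) 9182 = -146912$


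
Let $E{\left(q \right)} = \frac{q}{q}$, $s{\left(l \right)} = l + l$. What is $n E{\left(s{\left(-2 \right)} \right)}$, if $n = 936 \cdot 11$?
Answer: $10296$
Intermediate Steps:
$s{\left(l \right)} = 2 l$
$E{\left(q \right)} = 1$
$n = 10296$
$n E{\left(s{\left(-2 \right)} \right)} = 10296 \cdot 1 = 10296$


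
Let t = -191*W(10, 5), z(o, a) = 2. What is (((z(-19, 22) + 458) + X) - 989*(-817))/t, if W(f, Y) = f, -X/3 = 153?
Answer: -404007/955 ≈ -423.04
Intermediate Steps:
X = -459 (X = -3*153 = -459)
t = -1910 (t = -191*10 = -1910)
(((z(-19, 22) + 458) + X) - 989*(-817))/t = (((2 + 458) - 459) - 989*(-817))/(-1910) = ((460 - 459) + 808013)*(-1/1910) = (1 + 808013)*(-1/1910) = 808014*(-1/1910) = -404007/955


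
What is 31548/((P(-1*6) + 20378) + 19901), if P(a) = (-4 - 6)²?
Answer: 31548/40379 ≈ 0.78130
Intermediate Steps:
P(a) = 100 (P(a) = (-10)² = 100)
31548/((P(-1*6) + 20378) + 19901) = 31548/((100 + 20378) + 19901) = 31548/(20478 + 19901) = 31548/40379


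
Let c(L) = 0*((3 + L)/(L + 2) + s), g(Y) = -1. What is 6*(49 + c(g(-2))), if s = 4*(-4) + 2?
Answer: 294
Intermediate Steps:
s = -14 (s = -16 + 2 = -14)
c(L) = 0 (c(L) = 0*((3 + L)/(L + 2) - 14) = 0*((3 + L)/(2 + L) - 14) = 0*(-14 + (3 + L)/(2 + L)) = 0)
6*(49 + c(g(-2))) = 6*(49 + 0) = 6*49 = 294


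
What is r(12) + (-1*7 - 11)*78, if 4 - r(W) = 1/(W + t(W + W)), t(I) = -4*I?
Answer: -117599/84 ≈ -1400.0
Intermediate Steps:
r(W) = 4 + 1/(7*W) (r(W) = 4 - 1/(W - 4*(W + W)) = 4 - 1/(W - 8*W) = 4 - 1/((-7*W)) = 4 - (-1)/(7*W) = 4 + 1/(7*W))
r(12) + (-1*7 - 11)*78 = (4 + (⅐)/12) + (-1*7 - 11)*78 = (4 + (⅐)*(1/12)) + (-7 - 11)*78 = (4 + 1/84) - 18*78 = 337/84 - 1404 = -117599/84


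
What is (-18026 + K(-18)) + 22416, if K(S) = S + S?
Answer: 4354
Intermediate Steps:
K(S) = 2*S
(-18026 + K(-18)) + 22416 = (-18026 + 2*(-18)) + 22416 = (-18026 - 36) + 22416 = -18062 + 22416 = 4354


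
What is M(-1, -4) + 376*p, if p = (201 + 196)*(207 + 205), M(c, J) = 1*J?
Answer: 61500060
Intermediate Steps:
M(c, J) = J
p = 163564 (p = 397*412 = 163564)
M(-1, -4) + 376*p = -4 + 376*163564 = -4 + 61500064 = 61500060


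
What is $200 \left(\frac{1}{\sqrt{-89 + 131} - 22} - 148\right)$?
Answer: $- \frac{6543800}{221} - \frac{100 \sqrt{42}}{221} \approx -29613.0$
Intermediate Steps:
$200 \left(\frac{1}{\sqrt{-89 + 131} - 22} - 148\right) = 200 \left(\frac{1}{\sqrt{42} - 22} - 148\right) = 200 \left(\frac{1}{-22 + \sqrt{42}} - 148\right) = 200 \left(-148 + \frac{1}{-22 + \sqrt{42}}\right) = -29600 + \frac{200}{-22 + \sqrt{42}}$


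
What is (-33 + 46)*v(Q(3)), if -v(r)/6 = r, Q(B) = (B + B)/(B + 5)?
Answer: -117/2 ≈ -58.500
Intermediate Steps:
Q(B) = 2*B/(5 + B) (Q(B) = (2*B)/(5 + B) = 2*B/(5 + B))
v(r) = -6*r
(-33 + 46)*v(Q(3)) = (-33 + 46)*(-12*3/(5 + 3)) = 13*(-12*3/8) = 13*(-6*¾) = 13*(-9/2) = -117/2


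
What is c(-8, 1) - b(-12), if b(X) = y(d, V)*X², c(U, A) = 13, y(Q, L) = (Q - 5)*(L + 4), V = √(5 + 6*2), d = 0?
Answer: 2893 + 720*√17 ≈ 5861.6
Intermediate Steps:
V = √17 (V = √(5 + 12) = √17 ≈ 4.1231)
y(Q, L) = (-5 + Q)*(4 + L)
b(X) = X²*(-20 - 5*√17) (b(X) = (-20 - 5*√17 + 4*0 + √17*0)*X² = (-20 - 5*√17 + 0 + 0)*X² = (-20 - 5*√17)*X² = X²*(-20 - 5*√17))
c(-8, 1) - b(-12) = 13 - 5*(-12)²*(-4 - √17) = 13 - 5*144*(-4 - √17) = 13 - (-2880 - 720*√17) = 13 + (2880 + 720*√17) = 2893 + 720*√17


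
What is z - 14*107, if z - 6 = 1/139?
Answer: -207387/139 ≈ -1492.0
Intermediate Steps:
z = 835/139 (z = 6 + 1/139 = 835/139 ≈ 6.0072)
z - 14*107 = 835/139 - 14*107 = 835/139 - 1498 = -207387/139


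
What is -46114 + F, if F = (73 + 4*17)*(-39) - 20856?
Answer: -72469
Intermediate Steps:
F = -26355 (F = (73 + 68)*(-39) - 20856 = 141*(-39) - 20856 = -5499 - 20856 = -26355)
-46114 + F = -46114 - 26355 = -72469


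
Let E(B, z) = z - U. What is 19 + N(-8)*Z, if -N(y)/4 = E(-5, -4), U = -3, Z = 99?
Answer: 415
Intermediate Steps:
E(B, z) = 3 + z (E(B, z) = z - 1*(-3) = z + 3 = 3 + z)
N(y) = 4 (N(y) = -4*(3 - 4) = -4*(-1) = 4)
19 + N(-8)*Z = 19 + 4*99 = 19 + 396 = 415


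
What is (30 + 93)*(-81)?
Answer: -9963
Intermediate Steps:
(30 + 93)*(-81) = 123*(-81) = -9963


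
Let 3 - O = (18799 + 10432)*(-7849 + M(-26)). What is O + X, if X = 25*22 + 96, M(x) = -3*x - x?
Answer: 226394744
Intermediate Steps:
M(x) = -4*x
X = 646 (X = 550 + 96 = 646)
O = 226394098 (O = 3 - (18799 + 10432)*(-7849 - 4*(-26)) = 3 - 29231*(-7849 + 104) = 3 - 29231*(-7745) = 3 - 1*(-226394095) = 3 + 226394095 = 226394098)
O + X = 226394098 + 646 = 226394744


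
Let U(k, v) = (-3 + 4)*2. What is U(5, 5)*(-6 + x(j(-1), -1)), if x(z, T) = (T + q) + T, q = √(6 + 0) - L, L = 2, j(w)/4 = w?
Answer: -20 + 2*√6 ≈ -15.101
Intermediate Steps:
j(w) = 4*w
U(k, v) = 2 (U(k, v) = 1*2 = 2)
q = -2 + √6 (q = √(6 + 0) - 1*2 = √6 - 2 = -2 + √6 ≈ 0.44949)
x(z, T) = -2 + √6 + 2*T (x(z, T) = (T + (-2 + √6)) + T = (-2 + T + √6) + T = -2 + √6 + 2*T)
U(5, 5)*(-6 + x(j(-1), -1)) = 2*(-6 + (-2 + √6 + 2*(-1))) = 2*(-6 + (-2 + √6 - 2)) = 2*(-6 + (-4 + √6)) = 2*(-10 + √6) = -20 + 2*√6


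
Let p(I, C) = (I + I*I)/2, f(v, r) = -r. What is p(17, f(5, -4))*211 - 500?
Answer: 31783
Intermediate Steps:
p(I, C) = I/2 + I²/2 (p(I, C) = (I + I²)*(½) = I/2 + I²/2)
p(17, f(5, -4))*211 - 500 = ((½)*17*(1 + 17))*211 - 500 = ((½)*17*18)*211 - 500 = 153*211 - 500 = 32283 - 500 = 31783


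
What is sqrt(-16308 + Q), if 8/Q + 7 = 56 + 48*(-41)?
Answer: 2*I*sqrt(15013805035)/1919 ≈ 127.7*I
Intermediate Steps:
Q = -8/1919 (Q = 8/(-7 + (56 + 48*(-41))) = 8/(-7 + (56 - 1968)) = 8/(-7 - 1912) = 8/(-1919) = 8*(-1/1919) = -8/1919 ≈ -0.0041688)
sqrt(-16308 + Q) = sqrt(-16308 - 8/1919) = sqrt(-31295060/1919) = 2*I*sqrt(15013805035)/1919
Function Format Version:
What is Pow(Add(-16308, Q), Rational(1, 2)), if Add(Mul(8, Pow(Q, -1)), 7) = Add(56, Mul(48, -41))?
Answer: Mul(Rational(2, 1919), I, Pow(15013805035, Rational(1, 2))) ≈ Mul(127.70, I)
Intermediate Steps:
Q = Rational(-8, 1919) (Q = Mul(8, Pow(Add(-7, Add(56, Mul(48, -41))), -1)) = Mul(8, Pow(Add(-7, Add(56, -1968)), -1)) = Mul(8, Pow(Add(-7, -1912), -1)) = Mul(8, Pow(-1919, -1)) = Mul(8, Rational(-1, 1919)) = Rational(-8, 1919) ≈ -0.0041688)
Pow(Add(-16308, Q), Rational(1, 2)) = Pow(Add(-16308, Rational(-8, 1919)), Rational(1, 2)) = Pow(Rational(-31295060, 1919), Rational(1, 2)) = Mul(Rational(2, 1919), I, Pow(15013805035, Rational(1, 2)))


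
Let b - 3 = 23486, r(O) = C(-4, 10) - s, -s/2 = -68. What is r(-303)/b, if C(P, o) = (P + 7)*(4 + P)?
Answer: -136/23489 ≈ -0.0057899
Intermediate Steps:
s = 136 (s = -2*(-68) = 136)
C(P, o) = (4 + P)*(7 + P) (C(P, o) = (7 + P)*(4 + P) = (4 + P)*(7 + P))
r(O) = -136 (r(O) = (28 + (-4)² + 11*(-4)) - 1*136 = (28 + 16 - 44) - 136 = 0 - 136 = -136)
b = 23489 (b = 3 + 23486 = 23489)
r(-303)/b = -136/23489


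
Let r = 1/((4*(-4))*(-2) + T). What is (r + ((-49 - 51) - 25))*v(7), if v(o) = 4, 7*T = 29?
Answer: -126472/253 ≈ -499.89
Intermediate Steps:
T = 29/7 (T = (⅐)*29 = 29/7 ≈ 4.1429)
r = 7/253 (r = 1/((4*(-4))*(-2) + 29/7) = 1/(-16*(-2) + 29/7) = 1/(32 + 29/7) = 1/(253/7) = 7/253 ≈ 0.027668)
(r + ((-49 - 51) - 25))*v(7) = (7/253 + ((-49 - 51) - 25))*4 = (7/253 + (-100 - 25))*4 = (7/253 - 125)*4 = -31618/253*4 = -126472/253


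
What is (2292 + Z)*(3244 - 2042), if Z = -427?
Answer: 2241730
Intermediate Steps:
(2292 + Z)*(3244 - 2042) = (2292 - 427)*(3244 - 2042) = 1865*1202 = 2241730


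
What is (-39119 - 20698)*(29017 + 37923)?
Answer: -4004149980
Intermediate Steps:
(-39119 - 20698)*(29017 + 37923) = -59817*66940 = -4004149980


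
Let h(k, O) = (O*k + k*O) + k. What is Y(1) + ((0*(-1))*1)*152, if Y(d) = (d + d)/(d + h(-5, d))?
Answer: -1/7 ≈ -0.14286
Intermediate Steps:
h(k, O) = k + 2*O*k (h(k, O) = (O*k + O*k) + k = 2*O*k + k = k + 2*O*k)
Y(d) = 2*d/(-5 - 9*d) (Y(d) = (d + d)/(d - 5*(1 + 2*d)) = (2*d)/(d + (-5 - 10*d)) = (2*d)/(-5 - 9*d) = 2*d/(-5 - 9*d))
Y(1) + ((0*(-1))*1)*152 = 2*1/(-5 - 9*1) + ((0*(-1))*1)*152 = 2*1/(-5 - 9) + (0*1)*152 = 2*1/(-14) + 0*152 = 2*1*(-1/14) + 0 = -1/7 + 0 = -1/7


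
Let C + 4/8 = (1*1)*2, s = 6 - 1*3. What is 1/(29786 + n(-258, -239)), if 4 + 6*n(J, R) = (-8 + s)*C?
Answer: 12/357409 ≈ 3.3575e-5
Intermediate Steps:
s = 3 (s = 6 - 3 = 3)
C = 3/2 (C = -1/2 + (1*1)*2 = -1/2 + 1*2 = -1/2 + 2 = 3/2 ≈ 1.5000)
n(J, R) = -23/12 (n(J, R) = -2/3 + ((-8 + 3)*(3/2))/6 = -2/3 + (-5*3/2)/6 = -2/3 + (1/6)*(-15/2) = -2/3 - 5/4 = -23/12)
1/(29786 + n(-258, -239)) = 1/(29786 - 23/12) = 1/(357409/12) = 12/357409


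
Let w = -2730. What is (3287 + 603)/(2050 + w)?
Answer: -389/68 ≈ -5.7206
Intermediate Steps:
(3287 + 603)/(2050 + w) = (3287 + 603)/(2050 - 2730) = 3890/(-680) = 3890*(-1/680) = -389/68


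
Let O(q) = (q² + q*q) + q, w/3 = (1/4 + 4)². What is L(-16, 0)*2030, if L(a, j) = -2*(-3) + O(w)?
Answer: 770783895/64 ≈ 1.2044e+7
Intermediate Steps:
w = 867/16 (w = 3*(1/4 + 4)² = 3*(¼ + 4)² = 3*(17/4)² = 3*(289/16) = 867/16 ≈ 54.188)
O(q) = q + 2*q² (O(q) = (q² + q²) + q = 2*q² + q = q + 2*q²)
L(a, j) = 759393/128 (L(a, j) = -2*(-3) + 867*(1 + 2*(867/16))/16 = 6 + 867*(1 + 867/8)/16 = 6 + (867/16)*(875/8) = 6 + 758625/128 = 759393/128)
L(-16, 0)*2030 = (759393/128)*2030 = 770783895/64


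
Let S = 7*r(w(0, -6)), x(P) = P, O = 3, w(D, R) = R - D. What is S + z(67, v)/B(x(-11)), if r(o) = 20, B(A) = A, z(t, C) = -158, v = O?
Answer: 1698/11 ≈ 154.36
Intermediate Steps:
v = 3
S = 140 (S = 7*20 = 140)
S + z(67, v)/B(x(-11)) = 140 - 158/(-11) = 140 - 158*(-1/11) = 140 + 158/11 = 1698/11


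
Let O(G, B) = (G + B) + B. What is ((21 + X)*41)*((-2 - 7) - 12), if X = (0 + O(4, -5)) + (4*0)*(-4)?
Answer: -12915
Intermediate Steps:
O(G, B) = G + 2*B (O(G, B) = (B + G) + B = G + 2*B)
X = -6 (X = (0 + (4 + 2*(-5))) + (4*0)*(-4) = (0 + (4 - 10)) + 0*(-4) = (0 - 6) + 0 = -6 + 0 = -6)
((21 + X)*41)*((-2 - 7) - 12) = ((21 - 6)*41)*((-2 - 7) - 12) = (15*41)*(-9 - 12) = 615*(-21) = -12915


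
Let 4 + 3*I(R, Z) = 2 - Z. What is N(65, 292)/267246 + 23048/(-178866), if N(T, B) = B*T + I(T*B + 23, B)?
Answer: -25760537/442603917 ≈ -0.058202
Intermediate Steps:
I(R, Z) = -2/3 - Z/3 (I(R, Z) = -4/3 + (2 - Z)/3 = -4/3 + (2/3 - Z/3) = -2/3 - Z/3)
N(T, B) = -2/3 - B/3 + B*T (N(T, B) = B*T + (-2/3 - B/3) = -2/3 - B/3 + B*T)
N(65, 292)/267246 + 23048/(-178866) = (-2/3 - 1/3*292 + 292*65)/267246 + 23048/(-178866) = (-2/3 - 292/3 + 18980)*(1/267246) + 23048*(-1/178866) = 18882*(1/267246) - 11524/89433 = 1049/14847 - 11524/89433 = -25760537/442603917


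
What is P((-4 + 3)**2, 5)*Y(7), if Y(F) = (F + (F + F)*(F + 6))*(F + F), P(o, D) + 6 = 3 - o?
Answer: -10584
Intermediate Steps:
P(o, D) = -3 - o (P(o, D) = -6 + (3 - o) = -3 - o)
Y(F) = 2*F*(F + 2*F*(6 + F)) (Y(F) = (F + (2*F)*(6 + F))*(2*F) = (F + 2*F*(6 + F))*(2*F) = 2*F*(F + 2*F*(6 + F)))
P((-4 + 3)**2, 5)*Y(7) = (-3 - (-4 + 3)**2)*(7**2*(26 + 4*7)) = (-3 - 1*(-1)**2)*(49*(26 + 28)) = (-3 - 1*1)*(49*54) = (-3 - 1)*2646 = -4*2646 = -10584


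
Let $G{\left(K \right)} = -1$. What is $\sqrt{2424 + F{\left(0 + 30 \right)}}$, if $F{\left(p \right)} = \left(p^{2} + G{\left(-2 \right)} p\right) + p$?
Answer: $2 \sqrt{831} \approx 57.654$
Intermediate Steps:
$F{\left(p \right)} = p^{2}$ ($F{\left(p \right)} = \left(p^{2} - p\right) + p = p^{2}$)
$\sqrt{2424 + F{\left(0 + 30 \right)}} = \sqrt{2424 + \left(0 + 30\right)^{2}} = \sqrt{2424 + 30^{2}} = \sqrt{2424 + 900} = \sqrt{3324} = 2 \sqrt{831}$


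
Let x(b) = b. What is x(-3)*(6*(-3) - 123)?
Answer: 423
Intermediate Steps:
x(-3)*(6*(-3) - 123) = -3*(6*(-3) - 123) = -3*(-18 - 123) = -3*(-141) = 423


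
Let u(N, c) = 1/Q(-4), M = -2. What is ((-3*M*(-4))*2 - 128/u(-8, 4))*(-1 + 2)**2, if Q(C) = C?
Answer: 464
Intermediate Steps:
u(N, c) = -1/4 (u(N, c) = 1/(-4) = -1/4)
((-3*M*(-4))*2 - 128/u(-8, 4))*(-1 + 2)**2 = ((-3*(-2)*(-4))*2 - 128/(-1/4))*(-1 + 2)**2 = ((6*(-4))*2 - 128*(-4))*1**2 = (-24*2 + 512)*1 = (-48 + 512)*1 = 464*1 = 464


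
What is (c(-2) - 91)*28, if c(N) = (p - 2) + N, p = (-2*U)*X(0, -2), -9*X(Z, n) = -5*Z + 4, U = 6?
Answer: -7532/3 ≈ -2510.7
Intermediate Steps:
X(Z, n) = -4/9 + 5*Z/9 (X(Z, n) = -(-5*Z + 4)/9 = -(4 - 5*Z)/9 = -4/9 + 5*Z/9)
p = 16/3 (p = (-2*6)*(-4/9 + (5/9)*0) = -12*(-4/9 + 0) = -12*(-4/9) = 16/3 ≈ 5.3333)
c(N) = 10/3 + N (c(N) = (16/3 - 2) + N = 10/3 + N)
(c(-2) - 91)*28 = ((10/3 - 2) - 91)*28 = (4/3 - 91)*28 = -269/3*28 = -7532/3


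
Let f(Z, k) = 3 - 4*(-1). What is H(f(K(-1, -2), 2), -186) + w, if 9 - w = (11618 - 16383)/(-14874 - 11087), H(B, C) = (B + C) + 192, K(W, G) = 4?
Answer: 566377/25961 ≈ 21.816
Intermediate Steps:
f(Z, k) = 7 (f(Z, k) = 3 + 4 = 7)
H(B, C) = 192 + B + C
w = 228884/25961 (w = 9 - (11618 - 16383)/(-14874 - 11087) = 9 - (-4765)/(-25961) = 9 - (-4765)*(-1)/25961 = 9 - 1*4765/25961 = 9 - 4765/25961 = 228884/25961 ≈ 8.8165)
H(f(K(-1, -2), 2), -186) + w = (192 + 7 - 186) + 228884/25961 = 13 + 228884/25961 = 566377/25961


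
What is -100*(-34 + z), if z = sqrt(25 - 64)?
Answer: 3400 - 100*I*sqrt(39) ≈ 3400.0 - 624.5*I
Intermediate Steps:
z = I*sqrt(39) (z = sqrt(-39) = I*sqrt(39) ≈ 6.245*I)
-100*(-34 + z) = -100*(-34 + I*sqrt(39)) = 3400 - 100*I*sqrt(39)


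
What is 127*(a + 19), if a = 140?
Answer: 20193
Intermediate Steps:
127*(a + 19) = 127*(140 + 19) = 127*159 = 20193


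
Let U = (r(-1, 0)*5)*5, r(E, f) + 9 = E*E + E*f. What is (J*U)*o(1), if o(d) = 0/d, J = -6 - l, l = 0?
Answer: 0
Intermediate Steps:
J = -6 (J = -6 - 1*0 = -6 + 0 = -6)
r(E, f) = -9 + E**2 + E*f (r(E, f) = -9 + (E*E + E*f) = -9 + (E**2 + E*f) = -9 + E**2 + E*f)
o(d) = 0
U = -200 (U = ((-9 + (-1)**2 - 1*0)*5)*5 = ((-9 + 1 + 0)*5)*5 = -8*5*5 = -40*5 = -200)
(J*U)*o(1) = -6*(-200)*0 = 1200*0 = 0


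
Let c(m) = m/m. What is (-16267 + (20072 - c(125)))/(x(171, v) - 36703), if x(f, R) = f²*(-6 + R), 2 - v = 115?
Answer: -1902/1758191 ≈ -0.0010818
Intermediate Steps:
c(m) = 1
v = -113 (v = 2 - 1*115 = 2 - 115 = -113)
(-16267 + (20072 - c(125)))/(x(171, v) - 36703) = (-16267 + (20072 - 1*1))/(171²*(-6 - 113) - 36703) = (-16267 + (20072 - 1))/(29241*(-119) - 36703) = (-16267 + 20071)/(-3479679 - 36703) = 3804/(-3516382) = 3804*(-1/3516382) = -1902/1758191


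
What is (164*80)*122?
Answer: 1600640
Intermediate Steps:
(164*80)*122 = 13120*122 = 1600640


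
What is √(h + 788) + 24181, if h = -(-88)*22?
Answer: 24181 + 2*√681 ≈ 24233.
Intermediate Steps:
h = 1936 (h = -1*(-1936) = 1936)
√(h + 788) + 24181 = √(1936 + 788) + 24181 = √2724 + 24181 = 2*√681 + 24181 = 24181 + 2*√681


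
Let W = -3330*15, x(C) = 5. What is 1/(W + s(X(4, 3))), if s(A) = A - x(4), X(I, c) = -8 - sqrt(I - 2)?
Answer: -49963/2496301367 + sqrt(2)/2496301367 ≈ -2.0014e-5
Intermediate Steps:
X(I, c) = -8 - sqrt(-2 + I)
s(A) = -5 + A (s(A) = A - 1*5 = A - 5 = -5 + A)
W = -49950
1/(W + s(X(4, 3))) = 1/(-49950 + (-5 + (-8 - sqrt(-2 + 4)))) = 1/(-49950 + (-5 + (-8 - sqrt(2)))) = 1/(-49950 + (-13 - sqrt(2))) = 1/(-49963 - sqrt(2))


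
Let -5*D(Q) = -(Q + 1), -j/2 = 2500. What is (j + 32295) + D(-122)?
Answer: 136354/5 ≈ 27271.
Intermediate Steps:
j = -5000 (j = -2*2500 = -5000)
D(Q) = ⅕ + Q/5 (D(Q) = -(-1)*(Q + 1)/5 = -(-1)*(1 + Q)/5 = -(-1 - Q)/5 = ⅕ + Q/5)
(j + 32295) + D(-122) = (-5000 + 32295) + (⅕ + (⅕)*(-122)) = 27295 + (⅕ - 122/5) = 27295 - 121/5 = 136354/5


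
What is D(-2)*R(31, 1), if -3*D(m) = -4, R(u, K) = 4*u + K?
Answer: 500/3 ≈ 166.67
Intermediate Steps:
R(u, K) = K + 4*u
D(m) = 4/3 (D(m) = -⅓*(-4) = 4/3)
D(-2)*R(31, 1) = 4*(1 + 4*31)/3 = 4*(1 + 124)/3 = (4/3)*125 = 500/3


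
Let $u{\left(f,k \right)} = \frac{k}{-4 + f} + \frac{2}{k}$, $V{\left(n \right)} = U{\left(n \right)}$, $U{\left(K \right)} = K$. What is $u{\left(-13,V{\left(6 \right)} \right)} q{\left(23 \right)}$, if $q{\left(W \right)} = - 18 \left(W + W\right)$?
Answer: $\frac{276}{17} \approx 16.235$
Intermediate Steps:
$V{\left(n \right)} = n$
$u{\left(f,k \right)} = \frac{2}{k} + \frac{k}{-4 + f}$
$q{\left(W \right)} = - 36 W$ ($q{\left(W \right)} = - 18 \cdot 2 W = - 36 W$)
$u{\left(-13,V{\left(6 \right)} \right)} q{\left(23 \right)} = \frac{-8 + 6^{2} + 2 \left(-13\right)}{6 \left(-4 - 13\right)} \left(\left(-36\right) 23\right) = \frac{-8 + 36 - 26}{6 \left(-17\right)} \left(-828\right) = \frac{1}{6} \left(- \frac{1}{17}\right) 2 \left(-828\right) = \left(- \frac{1}{51}\right) \left(-828\right) = \frac{276}{17}$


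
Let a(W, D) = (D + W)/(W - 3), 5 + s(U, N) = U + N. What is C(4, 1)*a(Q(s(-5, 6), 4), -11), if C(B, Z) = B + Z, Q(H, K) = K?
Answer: -35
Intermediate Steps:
s(U, N) = -5 + N + U (s(U, N) = -5 + (U + N) = -5 + (N + U) = -5 + N + U)
a(W, D) = (D + W)/(-3 + W)
C(4, 1)*a(Q(s(-5, 6), 4), -11) = (4 + 1)*((-11 + 4)/(-3 + 4)) = 5*(-7/1) = 5*(1*(-7)) = 5*(-7) = -35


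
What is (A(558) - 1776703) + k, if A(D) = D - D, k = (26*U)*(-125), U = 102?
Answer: -2108203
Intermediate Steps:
k = -331500 (k = (26*102)*(-125) = 2652*(-125) = -331500)
A(D) = 0
(A(558) - 1776703) + k = (0 - 1776703) - 331500 = -1776703 - 331500 = -2108203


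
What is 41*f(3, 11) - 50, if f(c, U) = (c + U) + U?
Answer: 975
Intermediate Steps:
f(c, U) = c + 2*U (f(c, U) = (U + c) + U = c + 2*U)
41*f(3, 11) - 50 = 41*(3 + 2*11) - 50 = 41*(3 + 22) - 50 = 41*25 - 50 = 1025 - 50 = 975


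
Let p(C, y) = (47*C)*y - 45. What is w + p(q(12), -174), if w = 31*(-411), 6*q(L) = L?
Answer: -29142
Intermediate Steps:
q(L) = L/6
w = -12741
p(C, y) = -45 + 47*C*y (p(C, y) = 47*C*y - 45 = -45 + 47*C*y)
w + p(q(12), -174) = -12741 + (-45 + 47*((⅙)*12)*(-174)) = -12741 + (-45 + 47*2*(-174)) = -12741 + (-45 - 16356) = -12741 - 16401 = -29142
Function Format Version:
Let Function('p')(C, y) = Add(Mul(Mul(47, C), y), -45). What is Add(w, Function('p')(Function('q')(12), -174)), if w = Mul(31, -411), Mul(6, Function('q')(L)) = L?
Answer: -29142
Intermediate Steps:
Function('q')(L) = Mul(Rational(1, 6), L)
w = -12741
Function('p')(C, y) = Add(-45, Mul(47, C, y)) (Function('p')(C, y) = Add(Mul(47, C, y), -45) = Add(-45, Mul(47, C, y)))
Add(w, Function('p')(Function('q')(12), -174)) = Add(-12741, Add(-45, Mul(47, Mul(Rational(1, 6), 12), -174))) = Add(-12741, Add(-45, Mul(47, 2, -174))) = Add(-12741, Add(-45, -16356)) = Add(-12741, -16401) = -29142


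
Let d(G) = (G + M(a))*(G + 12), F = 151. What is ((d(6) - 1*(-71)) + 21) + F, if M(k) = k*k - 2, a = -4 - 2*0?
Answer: 603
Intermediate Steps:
a = -4 (a = -4 + 0 = -4)
M(k) = -2 + k**2 (M(k) = k**2 - 2 = -2 + k**2)
d(G) = (12 + G)*(14 + G) (d(G) = (G + (-2 + (-4)**2))*(G + 12) = (G + (-2 + 16))*(12 + G) = (G + 14)*(12 + G) = (14 + G)*(12 + G) = (12 + G)*(14 + G))
((d(6) - 1*(-71)) + 21) + F = (((168 + 6**2 + 26*6) - 1*(-71)) + 21) + 151 = (((168 + 36 + 156) + 71) + 21) + 151 = ((360 + 71) + 21) + 151 = (431 + 21) + 151 = 452 + 151 = 603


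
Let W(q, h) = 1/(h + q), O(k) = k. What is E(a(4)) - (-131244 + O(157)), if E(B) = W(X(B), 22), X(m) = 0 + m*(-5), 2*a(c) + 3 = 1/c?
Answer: 30281105/231 ≈ 1.3109e+5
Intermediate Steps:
a(c) = -3/2 + 1/(2*c)
X(m) = -5*m (X(m) = 0 - 5*m = -5*m)
E(B) = 1/(22 - 5*B)
E(a(4)) - (-131244 + O(157)) = -1/(-22 + 5*((1/2)*(1 - 3*4)/4)) - (-131244 + 157) = -1/(-22 + 5*((1/2)*(1/4)*(1 - 12))) - 1*(-131087) = -1/(-22 + 5*((1/2)*(1/4)*(-11))) + 131087 = -1/(-22 + 5*(-11/8)) + 131087 = -1/(-22 - 55/8) + 131087 = -1/(-231/8) + 131087 = -1*(-8/231) + 131087 = 8/231 + 131087 = 30281105/231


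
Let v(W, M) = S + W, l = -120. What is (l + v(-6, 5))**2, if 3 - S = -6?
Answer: 13689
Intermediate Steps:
S = 9 (S = 3 - 1*(-6) = 3 + 6 = 9)
v(W, M) = 9 + W
(l + v(-6, 5))**2 = (-120 + (9 - 6))**2 = (-120 + 3)**2 = (-117)**2 = 13689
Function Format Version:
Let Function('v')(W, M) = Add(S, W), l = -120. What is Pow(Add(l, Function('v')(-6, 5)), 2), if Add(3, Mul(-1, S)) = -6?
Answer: 13689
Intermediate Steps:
S = 9 (S = Add(3, Mul(-1, -6)) = Add(3, 6) = 9)
Function('v')(W, M) = Add(9, W)
Pow(Add(l, Function('v')(-6, 5)), 2) = Pow(Add(-120, Add(9, -6)), 2) = Pow(Add(-120, 3), 2) = Pow(-117, 2) = 13689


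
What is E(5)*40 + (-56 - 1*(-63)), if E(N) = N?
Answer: 207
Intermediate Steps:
E(5)*40 + (-56 - 1*(-63)) = 5*40 + (-56 - 1*(-63)) = 200 + (-56 + 63) = 200 + 7 = 207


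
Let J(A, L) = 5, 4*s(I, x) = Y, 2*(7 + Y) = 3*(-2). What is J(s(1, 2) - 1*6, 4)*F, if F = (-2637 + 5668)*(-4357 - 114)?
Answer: -67758005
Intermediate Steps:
Y = -10 (Y = -7 + (3*(-2))/2 = -7 + (½)*(-6) = -7 - 3 = -10)
s(I, x) = -5/2 (s(I, x) = (¼)*(-10) = -5/2)
F = -13551601 (F = 3031*(-4471) = -13551601)
J(s(1, 2) - 1*6, 4)*F = 5*(-13551601) = -67758005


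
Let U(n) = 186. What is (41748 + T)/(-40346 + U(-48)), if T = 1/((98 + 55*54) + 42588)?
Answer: -1906046689/1833544960 ≈ -1.0395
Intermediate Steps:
T = 1/45656 (T = 1/((98 + 2970) + 42588) = 1/(3068 + 42588) = 1/45656 ≈ 2.1903e-5)
(41748 + T)/(-40346 + U(-48)) = (41748 + 1/45656)/(-40346 + 186) = (1906046689/45656)/(-40160) = (1906046689/45656)*(-1/40160) = -1906046689/1833544960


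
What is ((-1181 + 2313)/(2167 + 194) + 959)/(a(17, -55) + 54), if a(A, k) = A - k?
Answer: 2265331/297486 ≈ 7.6149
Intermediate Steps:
((-1181 + 2313)/(2167 + 194) + 959)/(a(17, -55) + 54) = ((-1181 + 2313)/(2167 + 194) + 959)/((17 - 1*(-55)) + 54) = (1132/2361 + 959)/((17 + 55) + 54) = (1132*(1/2361) + 959)/(72 + 54) = (1132/2361 + 959)/126 = (2265331/2361)*(1/126) = 2265331/297486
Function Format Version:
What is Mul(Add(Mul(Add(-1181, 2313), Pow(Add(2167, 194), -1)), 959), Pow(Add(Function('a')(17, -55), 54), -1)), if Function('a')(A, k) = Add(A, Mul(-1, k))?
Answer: Rational(2265331, 297486) ≈ 7.6149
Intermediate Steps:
Mul(Add(Mul(Add(-1181, 2313), Pow(Add(2167, 194), -1)), 959), Pow(Add(Function('a')(17, -55), 54), -1)) = Mul(Add(Mul(Add(-1181, 2313), Pow(Add(2167, 194), -1)), 959), Pow(Add(Add(17, Mul(-1, -55)), 54), -1)) = Mul(Add(Mul(1132, Pow(2361, -1)), 959), Pow(Add(Add(17, 55), 54), -1)) = Mul(Add(Mul(1132, Rational(1, 2361)), 959), Pow(Add(72, 54), -1)) = Mul(Add(Rational(1132, 2361), 959), Pow(126, -1)) = Mul(Rational(2265331, 2361), Rational(1, 126)) = Rational(2265331, 297486)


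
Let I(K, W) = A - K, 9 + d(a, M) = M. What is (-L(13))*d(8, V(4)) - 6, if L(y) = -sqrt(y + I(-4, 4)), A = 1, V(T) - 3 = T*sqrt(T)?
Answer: -6 + 6*sqrt(2) ≈ 2.4853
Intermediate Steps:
V(T) = 3 + T**(3/2) (V(T) = 3 + T*sqrt(T) = 3 + T**(3/2))
d(a, M) = -9 + M
I(K, W) = 1 - K
L(y) = -sqrt(5 + y) (L(y) = -sqrt(y + (1 - 1*(-4))) = -sqrt(y + (1 + 4)) = -sqrt(y + 5) = -sqrt(5 + y))
(-L(13))*d(8, V(4)) - 6 = (-(-1)*sqrt(5 + 13))*(-9 + (3 + 4**(3/2))) - 6 = (-(-1)*sqrt(18))*(-9 + (3 + 8)) - 6 = (-(-1)*3*sqrt(2))*(-9 + 11) - 6 = -(-3)*sqrt(2)*2 - 6 = (3*sqrt(2))*2 - 6 = 6*sqrt(2) - 6 = -6 + 6*sqrt(2)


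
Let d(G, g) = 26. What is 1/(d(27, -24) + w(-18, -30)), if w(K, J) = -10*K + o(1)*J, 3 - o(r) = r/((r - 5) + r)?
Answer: 1/106 ≈ 0.0094340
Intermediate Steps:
o(r) = 3 - r/(-5 + 2*r) (o(r) = 3 - r/((r - 5) + r) = 3 - r/((-5 + r) + r) = 3 - r/(-5 + 2*r))
w(K, J) = -10*K + 10*J/3 (w(K, J) = -10*K + (5*(-3 + 1)/(-5 + 2*1))*J = -10*K + (5*(-2)/(-5 + 2))*J = -10*K + (5*(-2)/(-3))*J = -10*K + (5*(-⅓)*(-2))*J = -10*K + 10*J/3)
1/(d(27, -24) + w(-18, -30)) = 1/(26 + (-10*(-18) + (10/3)*(-30))) = 1/(26 + (180 - 100)) = 1/(26 + 80) = 1/106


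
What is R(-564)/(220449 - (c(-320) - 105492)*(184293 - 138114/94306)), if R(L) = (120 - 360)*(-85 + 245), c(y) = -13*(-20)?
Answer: -603558400/304821940802267 ≈ -1.9800e-6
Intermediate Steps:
c(y) = 260
R(L) = -38400 (R(L) = -240*160 = -38400)
R(-564)/(220449 - (c(-320) - 105492)*(184293 - 138114/94306)) = -38400/(220449 - (260 - 105492)*(184293 - 138114/94306)) = -38400/(220449 - (-105232)*(184293 - 138114*1/94306)) = -38400/(220449 - (-105232)*(184293 - 69057/47153)) = -38400/(220449 - (-105232)*8689898772/47153) = -38400/(220449 - 1*(-914455427575104/47153)) = -38400/(220449 + 914455427575104/47153) = -38400/914465822406801/47153 = -38400*47153/914465822406801 = -603558400/304821940802267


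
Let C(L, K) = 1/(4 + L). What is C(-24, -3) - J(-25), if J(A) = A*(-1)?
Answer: -501/20 ≈ -25.050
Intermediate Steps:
J(A) = -A
C(-24, -3) - J(-25) = 1/(4 - 24) - (-1)*(-25) = 1/(-20) - 1*25 = -1/20 - 25 = -501/20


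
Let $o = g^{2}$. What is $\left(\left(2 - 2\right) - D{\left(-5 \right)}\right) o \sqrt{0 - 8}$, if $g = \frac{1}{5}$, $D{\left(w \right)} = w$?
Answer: $\frac{2 i \sqrt{2}}{5} \approx 0.56569 i$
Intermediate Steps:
$g = \frac{1}{5} \approx 0.2$
$o = \frac{1}{25}$ ($o = \left(\frac{1}{5}\right)^{2} = \frac{1}{25} \approx 0.04$)
$\left(\left(2 - 2\right) - D{\left(-5 \right)}\right) o \sqrt{0 - 8} = \left(\left(2 - 2\right) - -5\right) \frac{1}{25} \sqrt{0 - 8} = \left(\left(2 - 2\right) + 5\right) \frac{1}{25} \sqrt{-8} = \left(0 + 5\right) \frac{1}{25} \cdot 2 i \sqrt{2} = 5 \cdot \frac{1}{25} \cdot 2 i \sqrt{2} = \frac{2 i \sqrt{2}}{5}$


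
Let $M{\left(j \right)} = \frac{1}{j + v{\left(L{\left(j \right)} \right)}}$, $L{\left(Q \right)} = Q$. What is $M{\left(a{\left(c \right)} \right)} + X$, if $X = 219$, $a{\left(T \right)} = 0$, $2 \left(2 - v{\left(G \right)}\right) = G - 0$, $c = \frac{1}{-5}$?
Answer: $\frac{439}{2} \approx 219.5$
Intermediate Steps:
$c = - \frac{1}{5} \approx -0.2$
$v{\left(G \right)} = 2 - \frac{G}{2}$ ($v{\left(G \right)} = 2 - \frac{G - 0}{2} = 2 - \frac{G + 0}{2} = 2 - \frac{G}{2}$)
$M{\left(j \right)} = \frac{1}{2 + \frac{j}{2}}$ ($M{\left(j \right)} = \frac{1}{j - \left(-2 + \frac{j}{2}\right)} = \frac{1}{2 + \frac{j}{2}}$)
$M{\left(a{\left(c \right)} \right)} + X = \frac{2}{4 + 0} + 219 = \frac{2}{4} + 219 = 2 \cdot \frac{1}{4} + 219 = \frac{1}{2} + 219 = \frac{439}{2}$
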